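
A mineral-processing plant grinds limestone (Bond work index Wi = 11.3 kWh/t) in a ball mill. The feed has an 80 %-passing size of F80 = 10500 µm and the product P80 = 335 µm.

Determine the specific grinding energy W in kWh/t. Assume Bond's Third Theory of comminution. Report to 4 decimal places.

Bond:  W = 10 Wi (1/√P − 1/√F)
1/√335 = 0.054636;  1/√10500 = 0.009759
W = 10·11.3·(0.054636 − 0.009759) = 5.0711 kWh/t

W = 5.0711 kWh/t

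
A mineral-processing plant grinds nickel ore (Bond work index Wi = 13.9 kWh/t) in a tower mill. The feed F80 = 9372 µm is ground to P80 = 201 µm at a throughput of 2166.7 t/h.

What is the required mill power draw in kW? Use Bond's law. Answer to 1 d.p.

P = 18132.0 kW

W = 10 Wi / √P80 − 10 Wi / √F80
W = 10·13.9·(1/√201 − 1/√9372) = 10·13.9·(0.060205) = 8.3685 kWh/t
P = W·T = 8.3685·2166.7 = 18132.0 kW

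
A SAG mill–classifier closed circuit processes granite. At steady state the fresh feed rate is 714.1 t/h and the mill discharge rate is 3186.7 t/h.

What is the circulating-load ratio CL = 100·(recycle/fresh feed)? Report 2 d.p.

Mill node: discharge = fresh + recycle.
R = M − F = 3186.7 − 714.1 = 2472.6 t/h
CL = 100·R/F = 100·2472.6/714.1 = 346.25 %

CL = 346.25 %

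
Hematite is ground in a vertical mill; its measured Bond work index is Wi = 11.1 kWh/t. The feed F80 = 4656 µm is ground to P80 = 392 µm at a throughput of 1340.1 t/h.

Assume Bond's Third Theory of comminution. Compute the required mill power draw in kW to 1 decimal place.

Bond:  W = 10 Wi (1/√P − 1/√F)
W = 10·11.1·(1/√392 − 1/√4656) = 10·11.1·(0.035852) = 3.9796 kWh/t
Power = W × throughput = 3.9796 kWh/t × 1340.1 t/h = 5333.1 kW

P = 5333.1 kW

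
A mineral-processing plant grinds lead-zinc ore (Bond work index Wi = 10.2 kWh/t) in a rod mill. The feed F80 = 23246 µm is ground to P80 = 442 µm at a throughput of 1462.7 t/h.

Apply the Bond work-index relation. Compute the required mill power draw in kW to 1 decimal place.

P = 6118.0 kW

W = 10 Wi / √P80 − 10 Wi / √F80
W = 10·10.2·(1/√442 − 1/√23246) = 10·10.2·(0.041006) = 4.1826 kWh/t
P = W·T = 4.1826·1462.7 = 6118.0 kW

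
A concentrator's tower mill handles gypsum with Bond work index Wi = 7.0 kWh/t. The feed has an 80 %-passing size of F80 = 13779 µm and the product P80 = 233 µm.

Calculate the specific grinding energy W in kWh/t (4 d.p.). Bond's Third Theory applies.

W = 10 Wi / √P80 − 10 Wi / √F80
1/√233 = 0.065512;  1/√13779 = 0.008519
W = 10·7.0·(0.065512 − 0.008519) = 3.9895 kWh/t

W = 3.9895 kWh/t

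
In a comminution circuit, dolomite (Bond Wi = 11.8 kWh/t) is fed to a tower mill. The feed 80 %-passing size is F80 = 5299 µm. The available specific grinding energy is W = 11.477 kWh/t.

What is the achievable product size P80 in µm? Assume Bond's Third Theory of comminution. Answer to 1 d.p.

P80 = 81.2 µm

W_Bond = 10·Wi·(1/√P₈₀ − 1/√F₈₀)
P80^(−½) = W/(10 Wi) + F80^(−½)
  = 11.4770/(10·11.8) + 1/√5299 = 0.097263 + 0.013737 = 0.111000
P80 = (1/0.111000)² = 9.0090² = 81.16 µm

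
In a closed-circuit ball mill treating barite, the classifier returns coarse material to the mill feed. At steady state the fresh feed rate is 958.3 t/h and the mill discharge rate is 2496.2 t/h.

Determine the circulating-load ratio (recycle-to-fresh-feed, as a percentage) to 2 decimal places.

CL = 160.48 %

Mill node: discharge = fresh + recycle.
R = M − F = 2496.2 − 958.3 = 1537.9 t/h
CL = 100·R/F = 100·1537.9/958.3 = 160.48 %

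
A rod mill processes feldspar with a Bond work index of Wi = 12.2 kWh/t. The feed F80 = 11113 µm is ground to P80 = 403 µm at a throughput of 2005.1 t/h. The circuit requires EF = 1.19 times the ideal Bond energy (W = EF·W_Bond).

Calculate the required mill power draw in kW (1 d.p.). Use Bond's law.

P = 11739.4 kW

Bond: W = 10·Wi·(1/√P80 − 1/√F80)
W = 10·12.2·(1/√403 − 1/√11113) = 10·12.2·(0.040328) = 4.9200 kWh/t
W_actual = 1.19 × 4.9200 = 5.8547 kWh/t
P = W·T = 5.8547·2005.1 = 11739.4 kW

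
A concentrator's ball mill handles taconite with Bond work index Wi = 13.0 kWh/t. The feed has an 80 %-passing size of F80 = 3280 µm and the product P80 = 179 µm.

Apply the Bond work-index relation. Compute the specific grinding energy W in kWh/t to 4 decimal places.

W = 10 Wi (1/√P80 − 1/√F80)  [Bond]
1/√179 = 0.074744;  1/√3280 = 0.017461
W = 10·13.0·(0.074744 − 0.017461) = 7.4468 kWh/t

W = 7.4468 kWh/t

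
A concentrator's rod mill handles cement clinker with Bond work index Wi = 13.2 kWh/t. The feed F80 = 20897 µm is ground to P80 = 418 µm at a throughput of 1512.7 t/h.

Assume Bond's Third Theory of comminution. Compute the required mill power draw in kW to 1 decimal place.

P = 8385.2 kW

W = 10 Wi (P80^-0.5 − F80^-0.5)
W = 10·13.2·(1/√418 − 1/√20897) = 10·13.2·(0.041994) = 5.5432 kWh/t
P = W·T = 5.5432·1512.7 = 8385.2 kW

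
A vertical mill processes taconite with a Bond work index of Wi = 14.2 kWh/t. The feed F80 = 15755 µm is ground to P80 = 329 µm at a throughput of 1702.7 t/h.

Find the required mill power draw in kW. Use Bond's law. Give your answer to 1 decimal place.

Bond: W = 10·Wi·(1/√P80 − 1/√F80)
W = 10·14.2·(1/√329 − 1/√15755) = 10·14.2·(0.047165) = 6.6974 kWh/t
Power = W × throughput = 6.6974 kWh/t × 1702.7 t/h = 11403.7 kW

P = 11403.7 kW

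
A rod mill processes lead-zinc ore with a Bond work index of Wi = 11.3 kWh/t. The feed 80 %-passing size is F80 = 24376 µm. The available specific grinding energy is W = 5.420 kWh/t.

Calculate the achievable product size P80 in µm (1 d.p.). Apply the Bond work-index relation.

P80 = 338.3 µm

Bond: W = 10·Wi·(1/√P80 − 1/√F80)
P80^(−½) = W/(10 Wi) + F80^(−½)
  = 5.4200/(10·11.3) + 1/√24376 = 0.047965 + 0.006405 = 0.054370
P80 = (1/0.054370)² = 18.3926² = 338.29 µm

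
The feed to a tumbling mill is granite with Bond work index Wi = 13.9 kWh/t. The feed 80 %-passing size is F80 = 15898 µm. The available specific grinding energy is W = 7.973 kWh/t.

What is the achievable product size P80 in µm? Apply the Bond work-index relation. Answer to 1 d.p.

P80 = 234.6 µm

W = 10·Wi·[P80^(−½) − F80^(−½)]
⇒ 1/√P80 = W/(10 Wi) + 1/√F80
  = 7.9730/(10·13.9) + 1/√15898 = 0.057360 + 0.007931 = 0.065291
P80 = (1/0.065291)² = 15.3161² = 234.58 µm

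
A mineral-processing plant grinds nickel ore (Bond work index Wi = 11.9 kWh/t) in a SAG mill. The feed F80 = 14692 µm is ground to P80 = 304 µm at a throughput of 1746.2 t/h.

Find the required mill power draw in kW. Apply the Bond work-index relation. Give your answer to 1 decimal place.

W = 10 Wi / √P80 − 10 Wi / √F80
W = 10·11.9·(1/√304 − 1/√14692) = 10·11.9·(0.049104) = 5.8434 kWh/t
Power = W × throughput = 5.8434 kWh/t × 1746.2 t/h = 10203.7 kW

P = 10203.7 kW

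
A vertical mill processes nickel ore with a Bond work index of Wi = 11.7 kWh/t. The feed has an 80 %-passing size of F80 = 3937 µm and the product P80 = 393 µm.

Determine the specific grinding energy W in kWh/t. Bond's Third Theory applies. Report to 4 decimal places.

W = 10 Wi (1/√P80 − 1/√F80)  [Bond]
1/√393 = 0.050443;  1/√3937 = 0.015937
W = 10·11.7·(0.050443 − 0.015937) = 4.0372 kWh/t

W = 4.0372 kWh/t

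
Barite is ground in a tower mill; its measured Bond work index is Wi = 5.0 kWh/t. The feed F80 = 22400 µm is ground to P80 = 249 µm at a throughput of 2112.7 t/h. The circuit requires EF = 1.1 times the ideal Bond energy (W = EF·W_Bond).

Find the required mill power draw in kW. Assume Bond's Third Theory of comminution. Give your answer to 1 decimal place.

P = 6587.4 kW

W = 10·Wi·(P80^(-½) − F80^(-½))
W = 10·5.0·(1/√249 − 1/√22400) = 10·5.0·(0.056691) = 2.8345 kWh/t
Apply correction: 2.8345 × 1.1 = 3.1180 kWh/t
Power = W × throughput = 3.1180 kWh/t × 2112.7 t/h = 6587.4 kW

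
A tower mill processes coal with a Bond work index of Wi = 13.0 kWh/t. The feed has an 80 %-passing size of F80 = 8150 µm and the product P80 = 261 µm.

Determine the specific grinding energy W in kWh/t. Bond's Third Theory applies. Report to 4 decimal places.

W = 10 Wi (1/√P80 − 1/√F80)  [Bond]
1/√261 = 0.061898;  1/√8150 = 0.011077
W = 10·13.0·(0.061898 − 0.011077) = 6.6068 kWh/t

W = 6.6068 kWh/t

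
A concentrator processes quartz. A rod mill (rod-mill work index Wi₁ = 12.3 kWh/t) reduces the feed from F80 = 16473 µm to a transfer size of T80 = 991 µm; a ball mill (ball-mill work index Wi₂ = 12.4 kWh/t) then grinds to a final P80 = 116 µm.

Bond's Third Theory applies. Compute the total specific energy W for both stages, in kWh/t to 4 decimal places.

Bond:  W = 10 Wi (1/√P − 1/√F)
Stage 1 (16473→991 µm, Wi₁=12.3): W₁ = 10·12.3·(0.031766 − 0.007791) = 2.9489 kWh/t
Stage 2 (991→116 µm, Wi₂=12.4): W₂ = 10·12.4·(0.092848 − 0.031766) = 7.5741 kWh/t
W = W₁ + W₂ = 2.9489 + 7.5741 = 10.5230 kWh/t

W = 10.5230 kWh/t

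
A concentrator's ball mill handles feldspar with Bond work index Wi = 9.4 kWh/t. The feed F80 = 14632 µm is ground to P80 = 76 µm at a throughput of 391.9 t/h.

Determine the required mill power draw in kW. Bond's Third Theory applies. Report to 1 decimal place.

W = 10 Wi (1/√P80 − 1/√F80)  [Bond]
W = 10·9.4·(1/√76 − 1/√14632) = 10·9.4·(0.106441) = 10.0054 kWh/t
P_mill = W·ṁ = 10.0054·391.9 = 3921.1 kW

P = 3921.1 kW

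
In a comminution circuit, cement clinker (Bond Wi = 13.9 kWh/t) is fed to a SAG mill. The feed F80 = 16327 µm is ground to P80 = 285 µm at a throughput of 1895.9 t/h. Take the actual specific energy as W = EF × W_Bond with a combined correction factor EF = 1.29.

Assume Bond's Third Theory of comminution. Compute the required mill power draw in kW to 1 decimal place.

P = 17476.6 kW

W = 10 Wi / √P80 − 10 Wi / √F80
W = 10·13.9·(1/√285 − 1/√16327) = 10·13.9·(0.051409) = 7.1458 kWh/t
Corrected W = EF·W_Bond = 1.29·7.1458 = 9.2181 kWh/t
P_mill = W·ṁ = 9.2181·1895.9 = 17476.6 kW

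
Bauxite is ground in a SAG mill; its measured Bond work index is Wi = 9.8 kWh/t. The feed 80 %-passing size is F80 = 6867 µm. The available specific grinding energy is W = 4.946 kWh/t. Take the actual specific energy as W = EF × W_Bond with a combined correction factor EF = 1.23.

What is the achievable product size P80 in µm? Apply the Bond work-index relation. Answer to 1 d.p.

P80 = 354.7 µm

W = 10 Wi (P80^-0.5 − F80^-0.5)
W_Bond = W / EF = 4.946 / 1.23 = 4.0211 kWh/t
P80^(−½) = W_Bond/(10 Wi) + F80^(−½)
  = 4.0211/(10·9.8) + 1/√6867 = 0.041032 + 0.012067 = 0.053099
P80 = (1/0.053099)² = 18.8326² = 354.67 µm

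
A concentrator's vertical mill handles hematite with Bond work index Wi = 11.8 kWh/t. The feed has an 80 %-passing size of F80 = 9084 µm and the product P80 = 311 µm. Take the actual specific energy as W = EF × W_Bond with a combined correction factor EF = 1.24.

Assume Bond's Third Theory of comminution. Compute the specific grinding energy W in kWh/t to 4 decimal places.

W = 6.7618 kWh/t

W = 10·Wi·(P80^(-½) − F80^(-½))
1/√311 = 0.056705;  1/√9084 = 0.010492
W = 10·11.8·(0.056705 − 0.010492) = 5.4531 kWh/t
Apply correction: 5.4531 × 1.24 = 6.7618 kWh/t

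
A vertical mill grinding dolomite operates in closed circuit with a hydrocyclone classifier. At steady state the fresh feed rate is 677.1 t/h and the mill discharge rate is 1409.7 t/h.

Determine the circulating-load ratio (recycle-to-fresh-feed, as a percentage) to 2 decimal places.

CL = 108.20 %

Steady state: M = F + R.
R = M − F = 1409.7 − 677.1 = 732.6 t/h
CL = 100·R/F = 100·732.6/677.1 = 108.20 %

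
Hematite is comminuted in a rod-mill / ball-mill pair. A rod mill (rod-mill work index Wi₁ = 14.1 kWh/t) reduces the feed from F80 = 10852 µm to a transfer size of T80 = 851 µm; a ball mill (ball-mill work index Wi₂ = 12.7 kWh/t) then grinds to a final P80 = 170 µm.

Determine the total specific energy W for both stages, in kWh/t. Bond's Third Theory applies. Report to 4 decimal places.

W = 10·Wi·(P80^(-½) − F80^(-½))
Stage 1 (10852→851 µm, Wi₁=14.1): W₁ = 10·14.1·(0.034280 − 0.009599) = 3.4799 kWh/t
Stage 2 (851→170 µm, Wi₂=12.7): W₂ = 10·12.7·(0.076696 − 0.034280) = 5.3870 kWh/t
W = W₁ + W₂ = 3.4799 + 5.3870 = 8.8669 kWh/t

W = 8.8669 kWh/t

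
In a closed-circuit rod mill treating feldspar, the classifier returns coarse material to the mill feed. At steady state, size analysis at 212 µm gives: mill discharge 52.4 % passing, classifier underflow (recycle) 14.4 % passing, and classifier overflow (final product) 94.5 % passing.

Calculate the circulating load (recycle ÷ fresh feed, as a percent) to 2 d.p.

CL = 110.79 %

Balance %-passing 212 µm (r = R/F):
(1+r)·d = r·u + o ⇒ r = (o−d)/(d−u)
r = (94.5 − 52.4)/(52.4 − 14.4) = 42.1/38.0 = 1.1079
CL = 100·r = 110.79 %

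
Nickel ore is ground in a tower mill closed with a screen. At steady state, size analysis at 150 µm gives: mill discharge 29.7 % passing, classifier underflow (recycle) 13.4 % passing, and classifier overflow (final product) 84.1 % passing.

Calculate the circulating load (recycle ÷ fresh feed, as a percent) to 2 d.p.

Classifier node, passing 150 µm:
Fd + Rd = Ru + Fo ⇒ R/F = (o−d)/(d−u)
r = (84.1 − 29.7)/(29.7 − 13.4) = 54.4/16.3 = 3.3374
CL = 100·r = 333.74 %

CL = 333.74 %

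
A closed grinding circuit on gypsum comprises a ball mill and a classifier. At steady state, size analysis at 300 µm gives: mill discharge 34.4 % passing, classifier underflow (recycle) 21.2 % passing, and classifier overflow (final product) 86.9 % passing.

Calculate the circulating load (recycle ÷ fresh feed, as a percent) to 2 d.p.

Classifier node, passing 300 µm:
r = (o − d)/(d − u)
r = (86.9 − 34.4)/(34.4 − 21.2) = 52.5/13.2 = 3.9773
CL = 100·r = 397.73 %

CL = 397.73 %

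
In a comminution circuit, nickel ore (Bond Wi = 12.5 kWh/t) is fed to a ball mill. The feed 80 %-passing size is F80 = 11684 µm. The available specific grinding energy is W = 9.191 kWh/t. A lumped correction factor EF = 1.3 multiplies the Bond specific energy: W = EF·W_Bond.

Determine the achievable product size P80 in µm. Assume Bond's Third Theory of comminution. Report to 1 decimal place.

P80 = 230.9 µm

W = 10·Wi·[P80^(−½) − F80^(−½)]
W_Bond = W / EF = 9.191 / 1.3 = 7.0700 kWh/t
⇒ 1/√P80 = W_Bond/(10 Wi) + 1/√F80
  = 7.0700/(10·12.5) + 1/√11684 = 0.056560 + 0.009251 = 0.065811
P80 = (1/0.065811)² = 15.1950² = 230.89 µm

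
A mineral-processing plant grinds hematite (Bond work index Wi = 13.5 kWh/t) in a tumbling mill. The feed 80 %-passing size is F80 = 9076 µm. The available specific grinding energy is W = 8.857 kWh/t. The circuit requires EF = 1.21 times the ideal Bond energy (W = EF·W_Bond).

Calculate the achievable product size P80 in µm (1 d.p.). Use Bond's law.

Bond:  W = 10 Wi (1/√P − 1/√F)
W_Bond = W / EF = 8.857 / 1.21 = 7.3198 kWh/t
P80^-0.5 = F80^-0.5 + W_Bond/(10 Wi)
  = 7.3198/(10·13.5) + 1/√9076 = 0.054221 + 0.010497 = 0.064718
P80 = (1/0.064718)² = 15.4517² = 238.76 µm

P80 = 238.8 µm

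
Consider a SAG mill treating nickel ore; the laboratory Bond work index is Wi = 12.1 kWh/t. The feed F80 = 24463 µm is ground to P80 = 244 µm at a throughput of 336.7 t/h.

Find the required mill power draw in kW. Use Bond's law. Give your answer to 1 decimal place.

P = 2347.7 kW

W = 10·Wi·[P80^(−½) − F80^(−½)]
W = 10·12.1·(1/√244 − 1/√24463) = 10·12.1·(0.057625) = 6.9726 kWh/t
Power = W × throughput = 6.9726 kWh/t × 336.7 t/h = 2347.7 kW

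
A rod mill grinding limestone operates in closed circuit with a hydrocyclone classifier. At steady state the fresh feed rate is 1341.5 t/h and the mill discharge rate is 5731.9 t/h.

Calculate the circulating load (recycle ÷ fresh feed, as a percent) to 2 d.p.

M = F + R at steady state, so:
R = M − F = 5731.9 − 1341.5 = 4390.4 t/h
CL = 100·R/F = 100·4390.4/1341.5 = 327.28 %

CL = 327.28 %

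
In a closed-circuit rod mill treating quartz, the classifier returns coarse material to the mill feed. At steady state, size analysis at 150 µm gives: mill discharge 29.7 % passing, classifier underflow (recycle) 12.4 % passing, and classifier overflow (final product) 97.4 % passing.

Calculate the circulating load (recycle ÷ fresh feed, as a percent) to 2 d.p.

CL = 391.33 %

Let r = R/F. Size balance at 150 µm:
Fd + Rd = Ru + Fo ⇒ R/F = (o−d)/(d−u)
r = (97.4 − 29.7)/(29.7 − 12.4) = 67.7/17.3 = 3.9133
CL = 100·r = 391.33 %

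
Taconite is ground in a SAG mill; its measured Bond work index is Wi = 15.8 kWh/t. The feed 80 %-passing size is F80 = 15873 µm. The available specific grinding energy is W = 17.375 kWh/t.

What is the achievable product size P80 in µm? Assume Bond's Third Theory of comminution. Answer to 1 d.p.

W = 10·Wi·(P80^(-½) − F80^(-½))
⇒ 1/√P80 = W/(10 Wi) + 1/√F80
  = 17.3750/(10·15.8) + 1/√15873 = 0.109968 + 0.007937 = 0.117906
P80 = (1/0.117906)² = 8.4814² = 71.93 µm

P80 = 71.9 µm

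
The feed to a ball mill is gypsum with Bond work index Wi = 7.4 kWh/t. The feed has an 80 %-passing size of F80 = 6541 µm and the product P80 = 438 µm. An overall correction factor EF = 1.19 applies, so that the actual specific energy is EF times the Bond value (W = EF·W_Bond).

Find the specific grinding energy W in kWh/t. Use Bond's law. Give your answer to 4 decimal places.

W = 3.1188 kWh/t

W = 10 Wi / √P80 − 10 Wi / √F80
1/√438 = 0.047782;  1/√6541 = 0.012365
W = 10·7.4·(0.047782 − 0.012365) = 2.6209 kWh/t
W_actual = 1.19 × 2.6209 = 3.1188 kWh/t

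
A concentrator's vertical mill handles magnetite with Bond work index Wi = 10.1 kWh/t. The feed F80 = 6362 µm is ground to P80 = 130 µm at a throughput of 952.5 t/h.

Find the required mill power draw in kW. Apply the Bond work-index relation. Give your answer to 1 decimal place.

W = 10·Wi·[P80^(−½) − F80^(−½)]
W = 10·10.1·(1/√130 − 1/√6362) = 10·10.1·(0.075169) = 7.5920 kWh/t
P_mill = W·ṁ = 7.5920·952.5 = 7231.4 kW

P = 7231.4 kW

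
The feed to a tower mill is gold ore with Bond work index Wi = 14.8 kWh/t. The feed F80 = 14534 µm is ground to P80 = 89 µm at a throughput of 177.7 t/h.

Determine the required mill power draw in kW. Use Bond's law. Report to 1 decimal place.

W = 10·Wi·[P80^(−½) − F80^(−½)]
W = 10·14.8·(1/√89 − 1/√14534) = 10·14.8·(0.097705) = 14.4603 kWh/t
P_mill = W·ṁ = 14.4603·177.7 = 2569.6 kW

P = 2569.6 kW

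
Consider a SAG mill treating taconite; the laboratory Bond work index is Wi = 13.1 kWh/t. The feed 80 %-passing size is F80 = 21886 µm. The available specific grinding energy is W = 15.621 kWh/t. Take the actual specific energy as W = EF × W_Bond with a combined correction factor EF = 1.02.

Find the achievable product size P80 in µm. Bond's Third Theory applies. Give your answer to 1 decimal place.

W = 10 Wi (P80^-0.5 − F80^-0.5)
W_Bond = W / EF = 15.621 / 1.02 = 15.3147 kWh/t
⇒ 1/√P80 = W_Bond/(10 Wi) + 1/√F80
  = 15.3147/(10·13.1) + 1/√21886 = 0.116906 + 0.006760 = 0.123666
P80 = (1/0.123666)² = 8.0863² = 65.39 µm

P80 = 65.4 µm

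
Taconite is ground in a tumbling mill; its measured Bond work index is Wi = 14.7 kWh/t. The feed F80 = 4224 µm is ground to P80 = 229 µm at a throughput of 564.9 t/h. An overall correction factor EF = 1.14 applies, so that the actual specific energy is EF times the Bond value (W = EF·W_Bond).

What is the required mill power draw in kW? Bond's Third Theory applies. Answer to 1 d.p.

W = 10 Wi (1/√P80 − 1/√F80)  [Bond]
W = 10·14.7·(1/√229 − 1/√4224) = 10·14.7·(0.050695) = 7.4522 kWh/t
Apply correction: 7.4522 × 1.14 = 8.4955 kWh/t
P_mill = W·ṁ = 8.4955·564.9 = 4799.1 kW

P = 4799.1 kW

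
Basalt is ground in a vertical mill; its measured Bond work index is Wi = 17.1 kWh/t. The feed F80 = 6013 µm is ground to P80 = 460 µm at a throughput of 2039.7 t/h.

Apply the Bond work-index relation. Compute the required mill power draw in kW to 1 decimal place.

W = 10 Wi (1/√P80 − 1/√F80)  [Bond]
W = 10·17.1·(1/√460 − 1/√6013) = 10·17.1·(0.033729) = 5.7677 kWh/t
P_mill = W·ṁ = 5.7677·2039.7 = 11764.4 kW

P = 11764.4 kW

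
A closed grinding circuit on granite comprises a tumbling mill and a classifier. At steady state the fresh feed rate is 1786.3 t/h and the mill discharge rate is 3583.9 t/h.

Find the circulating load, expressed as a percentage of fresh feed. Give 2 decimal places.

Steady state: M = F + R.
R = M − F = 3583.9 − 1786.3 = 1797.6 t/h
CL = 100·R/F = 100·1797.6/1786.3 = 100.63 %

CL = 100.63 %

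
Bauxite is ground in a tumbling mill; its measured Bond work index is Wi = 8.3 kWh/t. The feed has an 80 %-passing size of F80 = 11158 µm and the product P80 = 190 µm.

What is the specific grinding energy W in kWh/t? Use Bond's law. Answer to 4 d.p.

W = 5.2357 kWh/t

Bond:  W = 10 Wi (1/√P − 1/√F)
1/√190 = 0.072548;  1/√11158 = 0.009467
W = 10·8.3·(0.072548 − 0.009467) = 5.2357 kWh/t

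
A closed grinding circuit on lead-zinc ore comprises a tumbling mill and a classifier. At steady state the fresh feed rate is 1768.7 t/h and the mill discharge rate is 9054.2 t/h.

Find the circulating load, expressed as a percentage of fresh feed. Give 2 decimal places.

CL = 411.91 %

Steady state: M = F + R.
R = M − F = 9054.2 − 1768.7 = 7285.5 t/h
CL = 100·R/F = 100·7285.5/1768.7 = 411.91 %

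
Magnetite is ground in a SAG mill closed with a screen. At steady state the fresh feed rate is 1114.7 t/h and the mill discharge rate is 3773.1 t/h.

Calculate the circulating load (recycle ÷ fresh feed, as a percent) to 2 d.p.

CL = 238.49 %

Mill node: discharge = fresh + recycle.
R = M − F = 3773.1 − 1114.7 = 2658.4 t/h
CL = 100·R/F = 100·2658.4/1114.7 = 238.49 %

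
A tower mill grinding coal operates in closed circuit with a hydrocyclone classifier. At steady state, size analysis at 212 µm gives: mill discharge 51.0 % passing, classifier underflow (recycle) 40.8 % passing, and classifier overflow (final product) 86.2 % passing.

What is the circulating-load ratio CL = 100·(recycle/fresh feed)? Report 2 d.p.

CL = 345.10 %

Mass balance on the −212 µm fraction:
Fd + Rd = Ru + Fo ⇒ R/F = (o−d)/(d−u)
r = (86.2 − 51.0)/(51.0 − 40.8) = 35.2/10.2 = 3.4510
CL = 100·r = 345.10 %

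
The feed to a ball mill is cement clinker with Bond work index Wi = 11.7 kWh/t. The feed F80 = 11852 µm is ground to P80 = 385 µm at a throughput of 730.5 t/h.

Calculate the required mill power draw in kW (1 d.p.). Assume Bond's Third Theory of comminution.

P = 3570.8 kW

W_Bond = 10·Wi·(1/√P₈₀ − 1/√F₈₀)
W = 10·11.7·(1/√385 − 1/√11852) = 10·11.7·(0.041779) = 4.8882 kWh/t
P = W·T = 4.8882·730.5 = 3570.8 kW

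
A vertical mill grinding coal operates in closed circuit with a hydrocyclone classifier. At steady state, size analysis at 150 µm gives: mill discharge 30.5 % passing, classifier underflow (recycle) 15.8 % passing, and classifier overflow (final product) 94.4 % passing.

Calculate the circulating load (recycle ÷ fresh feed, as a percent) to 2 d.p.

CL = 434.69 %

Let r = R/F. Size balance at 150 µm:
r = (o − d)/(d − u)
r = (94.4 − 30.5)/(30.5 − 15.8) = 63.9/14.7 = 4.3469
CL = 100·r = 434.69 %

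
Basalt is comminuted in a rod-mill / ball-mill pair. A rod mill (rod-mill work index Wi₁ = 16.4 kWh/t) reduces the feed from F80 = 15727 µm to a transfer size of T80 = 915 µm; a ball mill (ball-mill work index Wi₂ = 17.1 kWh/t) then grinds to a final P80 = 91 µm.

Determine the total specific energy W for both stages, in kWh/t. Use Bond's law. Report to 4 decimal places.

W = 16.3865 kWh/t

W = 10 Wi (P80^-0.5 − F80^-0.5)
Stage 1 (15727→915 µm, Wi₁=16.4): W₁ = 10·16.4·(0.033059 − 0.007974) = 4.1139 kWh/t
Stage 2 (915→91 µm, Wi₂=17.1): W₂ = 10·17.1·(0.104828 − 0.033059) = 12.2726 kWh/t
W = W₁ + W₂ = 4.1139 + 12.2726 = 16.3865 kWh/t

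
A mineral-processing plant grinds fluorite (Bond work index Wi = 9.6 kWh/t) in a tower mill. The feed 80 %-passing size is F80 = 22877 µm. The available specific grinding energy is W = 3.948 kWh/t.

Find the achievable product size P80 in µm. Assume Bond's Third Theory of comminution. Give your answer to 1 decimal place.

P80 = 438.8 µm

W = 10 Wi (1/√P80 − 1/√F80)  [Bond]
1/√P80 = 1/√F80 + W/(10·Wi)
  = 3.9480/(10·9.6) + 1/√22877 = 0.041125 + 0.006612 = 0.047737
P80 = (1/0.047737)² = 20.9483² = 438.83 µm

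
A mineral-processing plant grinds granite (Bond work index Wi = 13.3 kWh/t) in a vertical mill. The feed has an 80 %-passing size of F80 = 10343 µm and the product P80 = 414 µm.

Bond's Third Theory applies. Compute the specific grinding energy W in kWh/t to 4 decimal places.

W_Bond = 10·Wi·(1/√P₈₀ − 1/√F₈₀)
1/√414 = 0.049147;  1/√10343 = 0.009833
W = 10·13.3·(0.049147 − 0.009833) = 5.2288 kWh/t

W = 5.2288 kWh/t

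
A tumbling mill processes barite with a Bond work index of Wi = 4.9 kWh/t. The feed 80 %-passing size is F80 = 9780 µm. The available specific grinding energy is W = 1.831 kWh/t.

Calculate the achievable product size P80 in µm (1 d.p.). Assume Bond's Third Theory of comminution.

P80 = 443.6 µm

W = 10·Wi·[P80^(−½) − F80^(−½)]
1/√P80 = 1/√F80 + W/(10·Wi)
  = 1.8310/(10·4.9) + 1/√9780 = 0.037367 + 0.010112 = 0.047479
P80 = (1/0.047479)² = 21.0619² = 443.60 µm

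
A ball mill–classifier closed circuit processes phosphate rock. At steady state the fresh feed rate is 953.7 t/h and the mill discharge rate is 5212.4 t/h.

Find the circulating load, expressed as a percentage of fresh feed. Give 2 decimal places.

M = F + R at steady state, so:
R = M − F = 5212.4 − 953.7 = 4258.7 t/h
CL = 100·R/F = 100·4258.7/953.7 = 446.55 %

CL = 446.55 %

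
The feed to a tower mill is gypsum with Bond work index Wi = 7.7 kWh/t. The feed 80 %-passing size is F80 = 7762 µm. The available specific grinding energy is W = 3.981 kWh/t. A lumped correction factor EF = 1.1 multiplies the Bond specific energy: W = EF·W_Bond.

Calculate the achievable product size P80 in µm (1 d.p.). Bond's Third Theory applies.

W = 10·Wi·(P80^(-½) − F80^(-½))
W_Bond = W / EF = 3.981 / 1.1 = 3.6191 kWh/t
P80^(−½) = W_Bond/(10 Wi) + F80^(−½)
  = 3.6191/(10·7.7) + 1/√7762 = 0.047001 + 0.011350 = 0.058352
P80 = (1/0.058352)² = 17.1375² = 293.69 µm

P80 = 293.7 µm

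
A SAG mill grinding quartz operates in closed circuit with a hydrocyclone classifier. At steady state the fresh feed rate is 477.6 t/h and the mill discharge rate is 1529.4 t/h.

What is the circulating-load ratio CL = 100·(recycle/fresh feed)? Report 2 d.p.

CL = 220.23 %

Steady state: M = F + R.
R = M − F = 1529.4 − 477.6 = 1051.8 t/h
CL = 100·R/F = 100·1051.8/477.6 = 220.23 %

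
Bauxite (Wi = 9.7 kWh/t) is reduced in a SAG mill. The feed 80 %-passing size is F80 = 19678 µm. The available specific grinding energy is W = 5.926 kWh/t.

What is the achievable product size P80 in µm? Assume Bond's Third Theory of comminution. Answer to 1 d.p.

P80 = 214.9 µm

Bond:  W = 10 Wi (1/√P − 1/√F)
⇒ 1/√P80 = W/(10·Wi) + 1/√F80
  = 5.9260/(10·9.7) + 1/√19678 = 0.061093 + 0.007129 = 0.068221
P80 = (1/0.068221)² = 14.6581² = 214.86 µm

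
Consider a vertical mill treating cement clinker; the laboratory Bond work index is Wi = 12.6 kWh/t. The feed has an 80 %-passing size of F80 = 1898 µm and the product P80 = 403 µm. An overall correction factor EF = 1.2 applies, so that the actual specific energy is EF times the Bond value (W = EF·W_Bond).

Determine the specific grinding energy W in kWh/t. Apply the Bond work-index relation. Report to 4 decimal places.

W = 10·Wi·(P80^(-½) − F80^(-½))
1/√403 = 0.049814;  1/√1898 = 0.022954
W = 10·12.6·(0.049814 − 0.022954) = 3.3843 kWh/t
Apply correction: 3.3843 × 1.2 = 4.0612 kWh/t

W = 4.0612 kWh/t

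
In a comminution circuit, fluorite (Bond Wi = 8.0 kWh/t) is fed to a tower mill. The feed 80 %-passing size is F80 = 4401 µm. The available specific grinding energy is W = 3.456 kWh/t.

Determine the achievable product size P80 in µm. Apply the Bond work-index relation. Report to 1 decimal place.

P80 = 294.5 µm

W = 10 Wi (1/√P80 − 1/√F80)  [Bond]
⇒ 1/√P80 = W/(10·Wi) + 1/√F80
  = 3.4560/(10·8.0) + 1/√4401 = 0.043200 + 0.015074 = 0.058274
P80 = (1/0.058274)² = 17.1604² = 294.48 µm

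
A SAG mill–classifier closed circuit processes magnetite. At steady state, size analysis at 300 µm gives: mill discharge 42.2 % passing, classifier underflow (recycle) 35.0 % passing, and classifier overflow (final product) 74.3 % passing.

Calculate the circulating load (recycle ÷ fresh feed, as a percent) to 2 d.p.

CL = 445.83 %

Mass balance on the −300 µm fraction:
r = (o − d)/(d − u)
r = (74.3 − 42.2)/(42.2 − 35.0) = 32.1/7.2 = 4.4583
CL = 100·r = 445.83 %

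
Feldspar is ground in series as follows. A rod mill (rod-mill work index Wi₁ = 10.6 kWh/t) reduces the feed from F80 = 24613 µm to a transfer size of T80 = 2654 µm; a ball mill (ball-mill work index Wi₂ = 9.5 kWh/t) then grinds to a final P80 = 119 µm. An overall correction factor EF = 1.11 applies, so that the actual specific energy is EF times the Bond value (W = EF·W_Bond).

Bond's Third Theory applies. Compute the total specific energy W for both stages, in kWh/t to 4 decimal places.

W = 9.1536 kWh/t

W = 10 Wi / √P80 − 10 Wi / √F80
Stage 1 (24613→2654 µm, Wi₁=10.6): W₁ = 10·10.6·(0.019411 − 0.006374) = 1.3819 kWh/t
Stage 2 (2654→119 µm, Wi₂=9.5): W₂ = 10·9.5·(0.091670 − 0.019411) = 6.8646 kWh/t
W = W₁ + W₂ = 1.3819 + 6.8646 = 8.2465 kWh/t
Apply correction: 8.2465 × 1.11 = 9.1536 kWh/t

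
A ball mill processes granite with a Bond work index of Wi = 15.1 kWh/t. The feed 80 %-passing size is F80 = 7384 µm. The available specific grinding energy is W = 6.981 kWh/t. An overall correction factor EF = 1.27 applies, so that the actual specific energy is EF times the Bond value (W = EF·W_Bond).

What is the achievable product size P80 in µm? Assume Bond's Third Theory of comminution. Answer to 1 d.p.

P80 = 433.3 µm

Bond: W = 10·Wi·(1/√P80 − 1/√F80)
W_Bond = W / EF = 6.981 / 1.27 = 5.4969 kWh/t
1/√P80 = 1/√F80 + W_Bond/(10·Wi)
  = 5.4969/(10·15.1) + 1/√7384 = 0.036403 + 0.011637 = 0.048040
P80 = (1/0.048040)² = 20.8158² = 433.30 µm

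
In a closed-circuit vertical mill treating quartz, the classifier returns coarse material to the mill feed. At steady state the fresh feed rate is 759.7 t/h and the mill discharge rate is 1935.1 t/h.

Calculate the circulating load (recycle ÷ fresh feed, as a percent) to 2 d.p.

CL = 154.72 %

Steady state: M = F + R.
R = M − F = 1935.1 − 759.7 = 1175.4 t/h
CL = 100·R/F = 100·1175.4/759.7 = 154.72 %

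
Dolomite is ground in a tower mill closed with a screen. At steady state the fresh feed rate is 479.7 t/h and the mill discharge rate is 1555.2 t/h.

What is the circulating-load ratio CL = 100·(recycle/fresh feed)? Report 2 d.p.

Mill node: discharge = fresh + recycle.
R = M − F = 1555.2 − 479.7 = 1075.5 t/h
CL = 100·R/F = 100·1075.5/479.7 = 224.20 %

CL = 224.20 %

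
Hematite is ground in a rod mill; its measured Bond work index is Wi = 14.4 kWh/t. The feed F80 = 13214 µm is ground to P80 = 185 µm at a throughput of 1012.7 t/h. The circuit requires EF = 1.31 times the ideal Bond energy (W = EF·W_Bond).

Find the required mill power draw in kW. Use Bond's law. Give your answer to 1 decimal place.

P = 12383.4 kW

Bond:  W = 10 Wi (1/√P − 1/√F)
W = 10·14.4·(1/√185 − 1/√13214) = 10·14.4·(0.064822) = 9.3344 kWh/t
W_actual = 1.31 × 9.3344 = 12.2281 kWh/t
P_mill = W·ṁ = 12.2281·1012.7 = 12383.4 kW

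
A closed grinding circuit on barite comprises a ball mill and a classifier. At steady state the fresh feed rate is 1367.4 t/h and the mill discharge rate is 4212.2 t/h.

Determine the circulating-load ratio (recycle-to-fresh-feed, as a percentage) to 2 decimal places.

Steady state: M = F + R.
R = M − F = 4212.2 − 1367.4 = 2844.8 t/h
CL = 100·R/F = 100·2844.8/1367.4 = 208.04 %

CL = 208.04 %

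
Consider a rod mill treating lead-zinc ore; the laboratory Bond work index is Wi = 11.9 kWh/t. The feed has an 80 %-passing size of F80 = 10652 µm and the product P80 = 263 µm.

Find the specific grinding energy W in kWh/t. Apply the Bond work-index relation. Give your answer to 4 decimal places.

W = 6.1848 kWh/t

W = 10 Wi (P80^-0.5 − F80^-0.5)
1/√263 = 0.061663;  1/√10652 = 0.009689
W = 10·11.9·(0.061663 − 0.009689) = 6.1848 kWh/t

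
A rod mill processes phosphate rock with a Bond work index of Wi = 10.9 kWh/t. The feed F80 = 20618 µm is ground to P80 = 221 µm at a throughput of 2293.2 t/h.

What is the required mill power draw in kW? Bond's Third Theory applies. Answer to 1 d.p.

P = 15073.3 kW

Bond: W = 10·Wi·(1/√P80 − 1/√F80)
W = 10·10.9·(1/√221 − 1/√20618) = 10·10.9·(0.060303) = 6.5730 kWh/t
P_mill = W·ṁ = 6.5730·2293.2 = 15073.3 kW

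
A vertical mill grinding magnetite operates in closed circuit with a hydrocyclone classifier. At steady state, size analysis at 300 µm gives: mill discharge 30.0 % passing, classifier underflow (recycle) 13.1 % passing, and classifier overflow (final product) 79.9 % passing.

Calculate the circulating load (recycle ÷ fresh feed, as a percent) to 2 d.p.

Balance %-passing 300 µm (r = R/F):
d + r·d = r·u + o → r(d−u) = o−d
r = (79.9 − 30.0)/(30.0 − 13.1) = 49.9/16.9 = 2.9527
CL = 100·r = 295.27 %

CL = 295.27 %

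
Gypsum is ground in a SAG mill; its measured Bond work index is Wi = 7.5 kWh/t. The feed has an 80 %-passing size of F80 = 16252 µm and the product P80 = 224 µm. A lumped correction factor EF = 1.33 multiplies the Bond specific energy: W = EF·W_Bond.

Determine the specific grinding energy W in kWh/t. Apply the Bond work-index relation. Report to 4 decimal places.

W = 5.8824 kWh/t

W_Bond = 10·Wi·(1/√P₈₀ − 1/√F₈₀)
1/√224 = 0.066815;  1/√16252 = 0.007844
W = 10·7.5·(0.066815 − 0.007844) = 4.4228 kWh/t
Apply correction: 4.4228 × 1.33 = 5.8824 kWh/t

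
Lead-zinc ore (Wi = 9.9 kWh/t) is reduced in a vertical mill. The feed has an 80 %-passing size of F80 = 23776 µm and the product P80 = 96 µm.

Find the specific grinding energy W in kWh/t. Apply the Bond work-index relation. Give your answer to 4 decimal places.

W = 9.4621 kWh/t

W = 10·Wi·[P80^(−½) − F80^(−½)]
1/√96 = 0.102062;  1/√23776 = 0.006485
W = 10·9.9·(0.102062 − 0.006485) = 9.4621 kWh/t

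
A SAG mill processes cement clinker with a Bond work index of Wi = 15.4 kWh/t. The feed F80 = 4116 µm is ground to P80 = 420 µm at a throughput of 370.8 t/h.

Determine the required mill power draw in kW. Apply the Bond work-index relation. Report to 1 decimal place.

P = 1896.3 kW

Bond:  W = 10 Wi (1/√P − 1/√F)
W = 10·15.4·(1/√420 − 1/√4116) = 10·15.4·(0.033208) = 5.1140 kWh/t
P = W·T = 5.1140·370.8 = 1896.3 kW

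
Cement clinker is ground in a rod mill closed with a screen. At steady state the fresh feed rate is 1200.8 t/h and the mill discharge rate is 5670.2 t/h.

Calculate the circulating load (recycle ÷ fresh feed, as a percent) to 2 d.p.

CL = 372.20 %

M = F + R at steady state, so:
R = M − F = 5670.2 − 1200.8 = 4469.4 t/h
CL = 100·R/F = 100·4469.4/1200.8 = 372.20 %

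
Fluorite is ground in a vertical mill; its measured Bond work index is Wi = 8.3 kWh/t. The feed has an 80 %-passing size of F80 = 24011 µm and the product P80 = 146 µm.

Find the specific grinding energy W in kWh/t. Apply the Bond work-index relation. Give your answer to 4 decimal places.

W = 10·Wi·[P80^(−½) − F80^(−½)]
1/√146 = 0.082761;  1/√24011 = 0.006453
W = 10·8.3·(0.082761 − 0.006453) = 6.3335 kWh/t

W = 6.3335 kWh/t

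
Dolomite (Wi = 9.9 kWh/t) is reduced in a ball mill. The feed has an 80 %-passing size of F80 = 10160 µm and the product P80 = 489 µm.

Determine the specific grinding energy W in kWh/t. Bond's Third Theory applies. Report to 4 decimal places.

W_Bond = 10·Wi·(1/√P₈₀ − 1/√F₈₀)
1/√489 = 0.045222;  1/√10160 = 0.009921
W = 10·9.9·(0.045222 − 0.009921) = 3.4948 kWh/t

W = 3.4948 kWh/t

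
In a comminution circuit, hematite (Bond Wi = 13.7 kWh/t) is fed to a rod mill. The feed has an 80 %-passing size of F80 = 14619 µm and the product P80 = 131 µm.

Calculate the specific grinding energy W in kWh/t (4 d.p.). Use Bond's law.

W = 10.8367 kWh/t

W = 10·Wi·[P80^(−½) − F80^(−½)]
1/√131 = 0.087370;  1/√14619 = 0.008271
W = 10·13.7·(0.087370 − 0.008271) = 10.8367 kWh/t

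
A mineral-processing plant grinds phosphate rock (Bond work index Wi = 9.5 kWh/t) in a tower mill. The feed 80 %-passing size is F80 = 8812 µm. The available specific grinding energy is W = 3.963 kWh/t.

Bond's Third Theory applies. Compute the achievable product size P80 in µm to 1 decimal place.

W = 10 Wi / √P80 − 10 Wi / √F80
⇒ 1/√P80 = W/(10·Wi) + 1/√F80
  = 3.9630/(10·9.5) + 1/√8812 = 0.041716 + 0.010653 = 0.052369
P80 = (1/0.052369)² = 19.0954² = 364.64 µm

P80 = 364.6 µm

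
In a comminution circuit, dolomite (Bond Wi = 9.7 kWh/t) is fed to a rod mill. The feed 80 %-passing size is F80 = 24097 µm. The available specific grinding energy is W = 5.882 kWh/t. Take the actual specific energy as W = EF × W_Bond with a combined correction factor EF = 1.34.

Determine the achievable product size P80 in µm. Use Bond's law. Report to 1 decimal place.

W = 10 Wi (P80^-0.5 − F80^-0.5)
W_Bond = W / EF = 5.882 / 1.34 = 4.3896 kWh/t
1/√P80 = 1/√F80 + W_Bond/(10·Wi)
  = 4.3896/(10·9.7) + 1/√24097 = 0.045253 + 0.006442 = 0.051695
P80 = (1/0.051695)² = 19.3442² = 374.20 µm

P80 = 374.2 µm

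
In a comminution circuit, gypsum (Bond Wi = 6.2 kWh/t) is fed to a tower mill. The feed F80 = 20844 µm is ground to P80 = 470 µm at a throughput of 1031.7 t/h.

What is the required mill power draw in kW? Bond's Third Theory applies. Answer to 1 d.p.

W = 10 Wi (1/√P80 − 1/√F80)  [Bond]
W = 10·6.2·(1/√470 − 1/√20844) = 10·6.2·(0.039200) = 2.4304 kWh/t
P_mill = W·ṁ = 2.4304·1031.7 = 2507.5 kW

P = 2507.5 kW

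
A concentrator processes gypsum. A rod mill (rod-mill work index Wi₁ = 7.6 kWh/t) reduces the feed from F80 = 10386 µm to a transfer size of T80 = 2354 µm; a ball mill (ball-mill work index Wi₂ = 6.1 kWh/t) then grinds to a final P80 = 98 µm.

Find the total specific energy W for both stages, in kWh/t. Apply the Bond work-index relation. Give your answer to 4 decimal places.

W = 5.7254 kWh/t

W = 10 Wi (P80^-0.5 − F80^-0.5)
Stage 1 (10386→2354 µm, Wi₁=7.6): W₁ = 10·7.6·(0.020611 − 0.009812) = 0.8207 kWh/t
Stage 2 (2354→98 µm, Wi₂=6.1): W₂ = 10·6.1·(0.101015 − 0.020611) = 4.9047 kWh/t
W = W₁ + W₂ = 0.8207 + 4.9047 = 5.7254 kWh/t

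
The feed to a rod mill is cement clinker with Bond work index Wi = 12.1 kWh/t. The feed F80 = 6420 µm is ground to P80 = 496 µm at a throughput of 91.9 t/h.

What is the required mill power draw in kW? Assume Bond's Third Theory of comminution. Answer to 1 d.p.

P = 360.5 kW

W = 10·Wi·[P80^(−½) − F80^(−½)]
W = 10·12.1·(1/√496 − 1/√6420) = 10·12.1·(0.032421) = 3.9229 kWh/t
P = W·T = 3.9229·91.9 = 360.5 kW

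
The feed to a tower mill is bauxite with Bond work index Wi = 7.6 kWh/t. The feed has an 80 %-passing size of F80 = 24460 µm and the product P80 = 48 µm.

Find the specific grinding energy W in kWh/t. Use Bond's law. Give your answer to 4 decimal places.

W = 10·Wi·(P80^(-½) − F80^(-½))
1/√48 = 0.144338;  1/√24460 = 0.006394
W = 10·7.6·(0.144338 − 0.006394) = 10.4837 kWh/t

W = 10.4837 kWh/t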